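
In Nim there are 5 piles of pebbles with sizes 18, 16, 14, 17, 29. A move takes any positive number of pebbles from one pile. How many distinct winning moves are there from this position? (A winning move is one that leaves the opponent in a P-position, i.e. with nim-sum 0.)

0

Compute the nim-sum pairwise:
18 ⊕ 16 = 2
2 ⊕ 14 = 12
12 ⊕ 17 = 29
29 ⊕ 29 = 0
The nim-sum is already 0, so every move leaves a nonzero nim-sum — there are no winning moves.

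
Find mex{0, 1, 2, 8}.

3

The values 0, 1, 2 are all present; 3 is the first non-negative integer missing from the set.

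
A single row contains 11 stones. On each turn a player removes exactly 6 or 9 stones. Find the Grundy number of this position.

1

Compute g(0), g(1), … for moves {6, 9}:
k:     0  1  2  3  4  5  6  7  8  9 10 11
g(k):  0  0  0  0  0  0  1  1  1  1  1  1
So g(11) = 1.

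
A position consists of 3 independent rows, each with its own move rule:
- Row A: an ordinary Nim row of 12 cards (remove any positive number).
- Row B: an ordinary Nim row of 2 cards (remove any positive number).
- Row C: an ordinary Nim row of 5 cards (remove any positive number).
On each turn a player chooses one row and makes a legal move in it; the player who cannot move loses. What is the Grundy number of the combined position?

11

Row A is a plain Nim row of size 12, so its Grundy value is 12.
Row B is a plain Nim row of size 2, so its Grundy value is 2.
Row C is a plain Nim row of size 5, so its Grundy value is 5.
By the Sprague-Grundy theorem, the Grundy value of a sum of independent games is the XOR of the component values.
Combined value = 12 ⊕ 2 ⊕ 5 = 11.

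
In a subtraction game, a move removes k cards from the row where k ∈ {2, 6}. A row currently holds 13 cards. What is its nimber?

Compute g(0), g(1), … for moves {2, 6}:
g(0) = mex{} = 0
g(1) = mex{} = 0
g(2) = mex{0} = 1
g(3) = mex{0} = 1
g(4) = mex{1} = 0
g(5) = mex{1} = 0
g(6) = mex{0} = 1
g(7) = mex{0} = 1
g(8) = mex{1} = 0
g(9) = mex{1} = 0
g(10) = mex{0} = 1
g(11) = mex{0} = 1
g(12) = mex{1} = 0
g(13) = mex{1} = 0
So g(13) = 0.

0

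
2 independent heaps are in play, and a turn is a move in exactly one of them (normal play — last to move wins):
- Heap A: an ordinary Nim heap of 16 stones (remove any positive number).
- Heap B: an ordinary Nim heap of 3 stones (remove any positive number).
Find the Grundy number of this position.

Heap A is a plain Nim heap of size 16, so its Grundy value is 16.
Heap B is a plain Nim heap of size 3, so its Grundy value is 3.
The value of a disjunctive sum is the nim-sum of the parts.
Combined value = 16 ⊕ 3 = 19.

19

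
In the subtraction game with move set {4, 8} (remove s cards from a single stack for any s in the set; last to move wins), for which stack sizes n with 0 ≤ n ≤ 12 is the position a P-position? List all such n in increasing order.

0, 1, 2, 3, 12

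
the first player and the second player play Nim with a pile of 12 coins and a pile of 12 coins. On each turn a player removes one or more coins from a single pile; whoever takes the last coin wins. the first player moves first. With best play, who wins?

Compute the nim-sum pairwise:
12 ^ 12 = 0
The nim-sum is 0, so this is a P-position: the player to move is in a losing position under optimal play; the first player is about to move from it and so loses — the second player wins.

the second player wins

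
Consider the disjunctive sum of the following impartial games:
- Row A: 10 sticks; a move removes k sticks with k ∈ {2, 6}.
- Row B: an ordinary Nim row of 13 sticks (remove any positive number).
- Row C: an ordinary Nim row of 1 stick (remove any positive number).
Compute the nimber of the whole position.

Grundy values for row A (subtraction set {2, 6}):
k:     0  1  2  3  4  5  6  7  8  9 10
g(k):  0  0  1  1  0  0  1  1  0  0  1
So g(10) = 1.
Row B is a plain Nim row of size 13, so its Grundy value is 13.
Row C is a plain Nim row of size 1, so its Grundy value is 1.
The value of a disjunctive sum is the nim-sum of the parts.
Combined value = 1 ⊕ 13 ⊕ 1 = 13.

13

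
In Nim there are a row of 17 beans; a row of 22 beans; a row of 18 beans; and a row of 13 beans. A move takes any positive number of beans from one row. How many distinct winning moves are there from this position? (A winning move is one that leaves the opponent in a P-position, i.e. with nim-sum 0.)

3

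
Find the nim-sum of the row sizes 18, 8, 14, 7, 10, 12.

21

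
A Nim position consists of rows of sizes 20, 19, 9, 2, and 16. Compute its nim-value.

28

Compute the nim-sum pairwise:
20 ⊕ 19 = 7
7 ⊕ 9 = 14
14 ⊕ 2 = 12
12 ⊕ 16 = 28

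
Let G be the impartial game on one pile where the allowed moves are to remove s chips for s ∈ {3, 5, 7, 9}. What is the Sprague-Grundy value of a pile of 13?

Grundy values for subtraction set {3, 5, 7, 9}:
g(0) = mex{} = 0
g(1) = mex{} = 0
g(2) = mex{} = 0
g(3) = mex{0} = 1
g(4) = mex{0} = 1
g(5) = mex{0} = 1
g(6) = mex{0,1} = 2
g(7) = mex{0,1} = 2
g(8) = mex{0,1} = 2
g(9) = mex{0,1,2} = 3
g(10) = mex{0,1,2} = 3
g(11) = mex{0,1,2} = 3
g(12) = mex{1,2,3} = 0
g(13) = mex{1,2,3} = 0
So g(13) = 0.

0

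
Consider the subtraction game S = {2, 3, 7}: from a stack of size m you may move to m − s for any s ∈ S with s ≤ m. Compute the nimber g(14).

2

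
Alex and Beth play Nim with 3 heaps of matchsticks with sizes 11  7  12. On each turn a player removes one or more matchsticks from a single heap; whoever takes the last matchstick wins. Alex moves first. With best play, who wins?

Beth wins

Compute the nim-sum pairwise:
11 ^ 7 = 12
12 ^ 12 = 0
The nim-sum is 0, so this is a P-position: the player to move is in a losing position under optimal play; Alex is about to move from it and so loses — Beth wins.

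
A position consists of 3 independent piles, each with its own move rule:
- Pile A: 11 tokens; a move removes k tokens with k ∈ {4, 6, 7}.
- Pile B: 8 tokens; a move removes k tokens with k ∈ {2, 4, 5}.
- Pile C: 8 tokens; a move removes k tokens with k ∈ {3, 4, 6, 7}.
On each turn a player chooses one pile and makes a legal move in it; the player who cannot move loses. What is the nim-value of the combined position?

2

For pile A, compute g(0), g(1), … with moves {4, 6, 7}:
k:     0  1  2  3  4  5  6  7  8  9 10 11
g(k):  0  0  0  0  1  1  1  1  2  2  2  0
So g(11) = 0.
For pile B, compute g(0), g(1), … with moves {2, 4, 5}:
g(0) = mex{} = 0
g(1) = mex{} = 0
g(2) = mex{0} = 1
g(3) = mex{0} = 1
g(4) = mex{0,1} = 2
g(5) = mex{0,1} = 2
g(6) = mex{0,1,2} = 3
g(7) = mex{1,2} = 0
g(8) = mex{1,2,3} = 0
So g(8) = 0.
Grundy values for pile C (subtraction set {3, 4, 6, 7}):
g(0) = mex{} = 0
g(1) = mex{} = 0
g(2) = mex{} = 0
g(3) = mex{0} = 1
g(4) = mex{0} = 1
g(5) = mex{0} = 1
g(6) = mex{0,1} = 2
g(7) = mex{0,1} = 2
g(8) = mex{0,1} = 2
So g(8) = 2.
By the Sprague-Grundy theorem, the Grundy value of a sum of independent games is the XOR of the component values.
Combined value = 0 XOR 0 XOR 2 = 2.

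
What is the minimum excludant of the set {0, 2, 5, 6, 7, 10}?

1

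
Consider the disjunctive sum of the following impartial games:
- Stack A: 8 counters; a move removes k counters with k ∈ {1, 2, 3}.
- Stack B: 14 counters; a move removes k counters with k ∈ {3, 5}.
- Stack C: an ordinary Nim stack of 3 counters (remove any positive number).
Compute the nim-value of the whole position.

1

Build the Grundy sequence for stack A with g(k) = mex{g(k−s) : s ∈ {1, 2, 3}, s ≤ k}:
g(0) = mex{} = 0
g(1) = mex{0} = 1
g(2) = mex{0,1} = 2
g(3) = mex{0,1,2} = 3
g(4) = mex{1,2,3} = 0
g(5) = mex{0,2,3} = 1
g(6) = mex{0,1,3} = 2
g(7) = mex{0,1,2} = 3
g(8) = mex{1,2,3} = 0
So g(8) = 0.
For stack B, compute g(0), g(1), … with moves {3, 5}:
g(0) = mex{} = 0
g(1) = mex{} = 0
g(2) = mex{} = 0
g(3) = mex{0} = 1
g(4) = mex{0} = 1
g(5) = mex{0} = 1
g(6) = mex{0,1} = 2
g(7) = mex{0,1} = 2
g(8) = mex{1} = 0
g(9) = mex{1,2} = 0
g(10) = mex{1,2} = 0
g(11) = mex{0,2} = 1
g(12) = mex{0,2} = 1
g(13) = mex{0} = 1
g(14) = mex{0,1} = 2
So g(14) = 2.
Stack C is a plain Nim stack of size 3, so its Grundy value is 3.
The value of a disjunctive sum is the nim-sum of the parts.
Combined value = 0 ⊕ 2 ⊕ 3 = 1.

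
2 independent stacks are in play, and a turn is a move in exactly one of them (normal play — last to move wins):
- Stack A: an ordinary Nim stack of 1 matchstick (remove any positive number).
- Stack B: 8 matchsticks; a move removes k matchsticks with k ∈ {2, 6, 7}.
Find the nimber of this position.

3

Stack A is a plain Nim stack of size 1, so its Grundy value is 1.
For stack B, compute g(0), g(1), … with moves {2, 6, 7}:
k:     0  1  2  3  4  5  6  7  8
g(k):  0  0  1  1  0  0  1  1  2
So g(8) = 2.
By the Sprague-Grundy theorem, the Grundy value of a sum of independent games is the XOR of the component values.
Combined value = 1 ⊕ 2 = 3.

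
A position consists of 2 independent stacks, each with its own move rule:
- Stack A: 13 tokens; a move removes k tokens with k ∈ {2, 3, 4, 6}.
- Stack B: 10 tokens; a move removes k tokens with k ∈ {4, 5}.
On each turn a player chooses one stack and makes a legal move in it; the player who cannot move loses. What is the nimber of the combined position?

Build the Grundy sequence for stack A with g(k) = mex{g(k−s) : s ∈ {2, 3, 4, 6}, s ≤ k}:
g(0) = mex{} = 0
g(1) = mex{} = 0
g(2) = mex{0} = 1
g(3) = mex{0} = 1
g(4) = mex{0,1} = 2
g(5) = mex{0,1} = 2
g(6) = mex{0,1,2} = 3
g(7) = mex{0,1,2} = 3
g(8) = mex{1,2,3} = 0
g(9) = mex{1,2,3} = 0
g(10) = mex{0,2,3} = 1
g(11) = mex{0,2,3} = 1
g(12) = mex{0,1,3} = 2
g(13) = mex{0,1,3} = 2
So g(13) = 2.
Build the Grundy sequence for stack B with g(k) = mex{g(k−s) : s ∈ {4, 5}, s ≤ k}:
k:     0  1  2  3  4  5  6  7  8  9 10
g(k):  0  0  0  0  1  1  1  1  2  0  0
So g(10) = 0.
The value of a disjunctive sum is the nim-sum of the parts.
Combined value = 2 XOR 0 = 2.

2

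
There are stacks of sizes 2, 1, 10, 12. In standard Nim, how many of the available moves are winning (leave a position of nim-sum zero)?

Compute the nim-sum pairwise:
2 ⊕ 1 = 3
3 ⊕ 10 = 9
9 ⊕ 12 = 5
The overall nim-sum is X = 5. A stack of size p has a winning move iff p XOR X < p (reduce it to p XOR X).
  2: 2 XOR 5 = 7 ≥ 2 — no move.
  1: 1 XOR 5 = 4 ≥ 1 — no move.
  10: 10 XOR 5 = 15 ≥ 10 — no move.
  12: 12 XOR 5 = 9 < 12 — winning move (to 9).
That gives 1 winning move.

1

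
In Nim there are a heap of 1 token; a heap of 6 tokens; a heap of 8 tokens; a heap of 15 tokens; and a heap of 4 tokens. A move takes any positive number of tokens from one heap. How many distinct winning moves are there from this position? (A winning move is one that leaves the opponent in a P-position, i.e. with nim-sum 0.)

3

Write each in binary and XOR column by column:
  0001  (1)
  0110  (6)
  1000  (8)
  1111  (15)
  0100  (4)
  ----
  0100  (4)
The overall nim-sum is X = 4. A heap of size p has a winning move iff p XOR X < p (reduce it to p XOR X).
  1: 1 XOR 4 = 5 ≥ 1 — no move.
  6: 6 XOR 4 = 2 < 6 — winning move (to 2).
  8: 8 XOR 4 = 12 ≥ 8 — no move.
  15: 15 XOR 4 = 11 < 15 — winning move (to 11).
  4: 4 XOR 4 = 0 < 4 — winning move (to 0).
That gives 3 winning moves.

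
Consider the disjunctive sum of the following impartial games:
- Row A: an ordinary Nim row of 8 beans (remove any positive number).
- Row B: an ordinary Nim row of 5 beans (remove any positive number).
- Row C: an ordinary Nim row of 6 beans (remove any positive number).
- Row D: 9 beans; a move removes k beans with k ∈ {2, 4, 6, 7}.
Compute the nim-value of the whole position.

11

Row A is a plain Nim row of size 8, so its Grundy value is 8.
Row B is a plain Nim row of size 5, so its Grundy value is 5.
Row C is a plain Nim row of size 6, so its Grundy value is 6.
For row D, compute g(0), g(1), … with moves {2, 4, 6, 7}:
k:     0  1  2  3  4  5  6  7  8  9
g(k):  0  0  1  1  2  2  3  3  4  0
So g(9) = 0.
By the Sprague-Grundy theorem, the Grundy value of a sum of independent games is the XOR of the component values.
Combined value = 8 ⊕ 5 ⊕ 6 ⊕ 0 = 11.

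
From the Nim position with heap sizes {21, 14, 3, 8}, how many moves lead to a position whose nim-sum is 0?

1

Nim-sum: 21 ⊕ 14 ⊕ 3 ⊕ 8 = 16.
The overall nim-sum is X = 16. A heap of size p has a winning move iff p XOR X < p (reduce it to p XOR X).
  21: 21 XOR 16 = 5 < 21 — winning move (to 5).
  14: 14 XOR 16 = 30 ≥ 14 — no move.
  3: 3 XOR 16 = 19 ≥ 3 — no move.
  8: 8 XOR 16 = 24 ≥ 8 — no move.
That gives 1 winning move.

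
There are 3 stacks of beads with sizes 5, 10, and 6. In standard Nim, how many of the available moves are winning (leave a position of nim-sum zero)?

Nim-sum: 5 ^ 10 ^ 6 = 9.
The overall nim-sum is X = 9. A stack of size p has a winning move iff p XOR X < p (reduce it to p XOR X).
  5: 5 XOR 9 = 12 ≥ 5 — no move.
  10: 10 XOR 9 = 3 < 10 — winning move (to 3).
  6: 6 XOR 9 = 15 ≥ 6 — no move.
That gives 1 winning move.

1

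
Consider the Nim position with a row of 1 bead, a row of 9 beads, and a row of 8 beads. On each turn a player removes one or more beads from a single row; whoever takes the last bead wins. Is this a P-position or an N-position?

Nim-sum: 1 ^ 9 ^ 8 = 0.
The nim-sum is 0, so this is a P-position: the player to move is in a losing position under optimal play.

P-position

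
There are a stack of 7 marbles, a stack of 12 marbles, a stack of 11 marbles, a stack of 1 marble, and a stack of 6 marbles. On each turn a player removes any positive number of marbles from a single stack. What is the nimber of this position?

7

Compute the nim-sum pairwise:
7 XOR 12 = 11
11 XOR 11 = 0
0 XOR 1 = 1
1 XOR 6 = 7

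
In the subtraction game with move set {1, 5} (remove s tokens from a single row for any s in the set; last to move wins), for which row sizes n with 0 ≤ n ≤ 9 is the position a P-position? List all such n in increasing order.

0, 2, 4, 6, 8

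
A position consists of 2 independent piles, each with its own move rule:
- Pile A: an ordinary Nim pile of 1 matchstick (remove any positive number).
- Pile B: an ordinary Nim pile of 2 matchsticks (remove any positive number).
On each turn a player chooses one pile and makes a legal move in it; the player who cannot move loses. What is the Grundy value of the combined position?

3

Pile A is a plain Nim pile of size 1, so its Grundy value is 1.
Pile B is a plain Nim pile of size 2, so its Grundy value is 2.
The value of a disjunctive sum is the nim-sum of the parts.
Combined value = 1 ⊕ 2 = 3.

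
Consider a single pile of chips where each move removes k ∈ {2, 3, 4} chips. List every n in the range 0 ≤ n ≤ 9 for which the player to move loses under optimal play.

0, 1, 6, 7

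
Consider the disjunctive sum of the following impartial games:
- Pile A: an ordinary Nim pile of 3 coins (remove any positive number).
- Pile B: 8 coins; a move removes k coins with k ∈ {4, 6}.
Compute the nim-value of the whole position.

Pile A is a plain Nim pile of size 3, so its Grundy value is 3.
Grundy values for pile B (subtraction set {4, 6}):
k:     0  1  2  3  4  5  6  7  8
g(k):  0  0  0  0  1  1  1  1  2
So g(8) = 2.
The value of a disjunctive sum is the nim-sum of the parts.
Combined value = 3 XOR 2 = 1.

1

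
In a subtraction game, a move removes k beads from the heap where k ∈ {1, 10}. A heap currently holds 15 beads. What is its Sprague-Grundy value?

0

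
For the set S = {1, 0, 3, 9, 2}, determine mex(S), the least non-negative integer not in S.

4

The values 0, 1, 2, 3 are all present; 4 is the first non-negative integer missing from the set.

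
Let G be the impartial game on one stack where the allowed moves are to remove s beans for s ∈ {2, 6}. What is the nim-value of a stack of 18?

1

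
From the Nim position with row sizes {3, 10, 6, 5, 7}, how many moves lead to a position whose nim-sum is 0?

Nim-sum: 3 ⊕ 10 ⊕ 6 ⊕ 5 ⊕ 7 = 13.
The overall nim-sum is X = 13. A row of size p has a winning move iff p XOR X < p (reduce it to p XOR X).
  3: 3 XOR 13 = 14 ≥ 3 — no move.
  10: 10 XOR 13 = 7 < 10 — winning move (to 7).
  6: 6 XOR 13 = 11 ≥ 6 — no move.
  5: 5 XOR 13 = 8 ≥ 5 — no move.
  7: 7 XOR 13 = 10 ≥ 7 — no move.
That gives 1 winning move.

1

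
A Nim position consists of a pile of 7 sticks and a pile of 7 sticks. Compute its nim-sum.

0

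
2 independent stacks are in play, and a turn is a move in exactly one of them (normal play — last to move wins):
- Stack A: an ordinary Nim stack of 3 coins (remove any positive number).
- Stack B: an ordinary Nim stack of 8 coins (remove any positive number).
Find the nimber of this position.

11

Stack A is a plain Nim stack of size 3, so its Grundy value is 3.
Stack B is a plain Nim stack of size 8, so its Grundy value is 8.
By the Sprague-Grundy theorem, the Grundy value of a sum of independent games is the XOR of the component values.
Combined value = 3 ⊕ 8 = 11.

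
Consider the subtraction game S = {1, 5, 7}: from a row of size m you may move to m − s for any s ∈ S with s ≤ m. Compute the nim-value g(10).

Build the Grundy sequence with g(k) = mex{g(k−s) : s ∈ {1, 5, 7}, s ≤ k}:
g(0) = mex{} = 0
g(1) = mex{0} = 1
g(2) = mex{1} = 0
g(3) = mex{0} = 1
g(4) = mex{1} = 0
g(5) = mex{0} = 1
g(6) = mex{1} = 0
g(7) = mex{0} = 1
g(8) = mex{1} = 0
g(9) = mex{0} = 1
g(10) = mex{1} = 0
So g(10) = 0.

0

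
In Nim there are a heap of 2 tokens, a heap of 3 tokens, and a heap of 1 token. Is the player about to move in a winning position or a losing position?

Losing position

Nim-sum: 2 ⊕ 3 ⊕ 1 = 0.
The nim-sum is 0, so this is a P-position: the player to move is in a losing position under optimal play.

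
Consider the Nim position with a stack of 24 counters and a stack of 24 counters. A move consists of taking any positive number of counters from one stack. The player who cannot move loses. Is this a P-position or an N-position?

P-position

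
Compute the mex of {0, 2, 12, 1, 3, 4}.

5

The values 0, 1, 2, 3, 4 are all present; 5 is the first non-negative integer missing from the set.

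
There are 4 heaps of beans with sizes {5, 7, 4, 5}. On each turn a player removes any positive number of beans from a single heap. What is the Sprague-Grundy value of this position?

Compute the nim-sum pairwise:
5 ⊕ 7 = 2
2 ⊕ 4 = 6
6 ⊕ 5 = 3

3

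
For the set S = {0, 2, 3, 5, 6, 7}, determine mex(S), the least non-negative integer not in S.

0 is in the set but 1 is not, so the mex is 1.

1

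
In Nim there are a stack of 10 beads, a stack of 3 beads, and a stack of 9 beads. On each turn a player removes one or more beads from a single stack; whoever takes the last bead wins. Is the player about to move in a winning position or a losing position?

Bitwise XOR of the heap sizes:
  1010  (10)
  0011  (3)
  1001  (9)
  ----
  0000  (0)
The nim-sum is 0, so this is a P-position: the player to move is in a losing position under optimal play.

Losing position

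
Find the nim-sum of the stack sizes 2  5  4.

3

Nim-sum: 2 ⊕ 5 ⊕ 4 = 3.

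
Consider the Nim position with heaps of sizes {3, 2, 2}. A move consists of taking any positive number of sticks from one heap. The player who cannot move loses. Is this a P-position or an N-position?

Compute the nim-sum pairwise:
3 XOR 2 = 1
1 XOR 2 = 3
The nim-sum is 3 ≠ 0, so this is an N-position: the player to move can win.

N-position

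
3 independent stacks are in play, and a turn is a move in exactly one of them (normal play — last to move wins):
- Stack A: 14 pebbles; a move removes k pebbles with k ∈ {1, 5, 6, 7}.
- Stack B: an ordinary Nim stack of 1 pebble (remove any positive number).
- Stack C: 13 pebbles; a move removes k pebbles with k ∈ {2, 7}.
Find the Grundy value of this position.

1

Build the Grundy sequence for stack A with g(k) = mex{g(k−s) : s ∈ {1, 5, 6, 7}, s ≤ k}:
k:     0  1  2  3  4  5  6  7  8  9 10 11 12 13 14
g(k):  0  1  0  1  0  1  2  3  2  3  2  3  0  1  0
So g(14) = 0.
Stack B is a plain Nim stack of size 1, so its Grundy value is 1.
Build the Grundy sequence for stack C with g(k) = mex{g(k−s) : s ∈ {2, 7}, s ≤ k}:
g(0) = mex{} = 0
g(1) = mex{} = 0
g(2) = mex{0} = 1
g(3) = mex{0} = 1
g(4) = mex{1} = 0
g(5) = mex{1} = 0
g(6) = mex{0} = 1
g(7) = mex{0} = 1
g(8) = mex{0,1} = 2
g(9) = mex{1} = 0
g(10) = mex{1,2} = 0
g(11) = mex{0} = 1
g(12) = mex{0} = 1
g(13) = mex{1} = 0
So g(13) = 0.
By the Sprague-Grundy theorem, the Grundy value of a sum of independent games is the XOR of the component values.
Combined value = 0 ⊕ 1 ⊕ 0 = 1.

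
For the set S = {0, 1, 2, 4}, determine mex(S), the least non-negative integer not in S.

The values 0, 1, 2 are all present; 3 is the first non-negative integer missing from the set.

3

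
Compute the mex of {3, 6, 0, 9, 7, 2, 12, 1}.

4

The values 0, 1, 2, 3 are all present; 4 is the first non-negative integer missing from the set.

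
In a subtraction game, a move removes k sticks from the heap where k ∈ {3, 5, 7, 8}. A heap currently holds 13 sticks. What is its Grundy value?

0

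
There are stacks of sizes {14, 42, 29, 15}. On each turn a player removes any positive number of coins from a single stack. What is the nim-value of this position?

54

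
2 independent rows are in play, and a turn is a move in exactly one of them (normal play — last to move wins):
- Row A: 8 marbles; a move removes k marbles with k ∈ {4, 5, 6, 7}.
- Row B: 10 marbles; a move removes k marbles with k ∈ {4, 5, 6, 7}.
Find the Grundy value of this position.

0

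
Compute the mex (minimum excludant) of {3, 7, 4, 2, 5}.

0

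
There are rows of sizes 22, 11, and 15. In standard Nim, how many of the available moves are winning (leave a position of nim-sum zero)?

1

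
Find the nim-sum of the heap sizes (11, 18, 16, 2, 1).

In binary:
  01011  (11)
  10010  (18)
  10000  (16)
  00010  (2)
  00001  (1)
  -----
  01010  (10)

10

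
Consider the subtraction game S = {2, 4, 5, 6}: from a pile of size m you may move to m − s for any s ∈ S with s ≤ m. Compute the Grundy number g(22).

3

Build the Grundy sequence with g(k) = mex{g(k−s) : s ∈ {2, 4, 5, 6}, s ≤ k}:
k:     0  1  2  3  4  5  6  7  8  9 10 11 12 13 14 15 16 17 18 19 20 21 22
g(k):  0  0  1  1  2  2  3  3  0  0  1  1  2  2  3  3  0  0  1  1  2  2  3
So g(22) = 3.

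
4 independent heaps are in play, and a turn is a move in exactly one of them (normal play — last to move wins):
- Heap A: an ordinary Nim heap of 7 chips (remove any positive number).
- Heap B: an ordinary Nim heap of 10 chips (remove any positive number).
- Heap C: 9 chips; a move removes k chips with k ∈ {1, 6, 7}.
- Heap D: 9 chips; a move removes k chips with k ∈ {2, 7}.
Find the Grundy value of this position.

14

Heap A is a plain Nim heap of size 7, so its Grundy value is 7.
Heap B is a plain Nim heap of size 10, so its Grundy value is 10.
Grundy values for heap C (subtraction set {1, 6, 7}):
k:     0  1  2  3  4  5  6  7  8  9
g(k):  0  1  0  1  0  1  2  3  2  3
So g(9) = 3.
Grundy values for heap D (subtraction set {2, 7}):
k:     0  1  2  3  4  5  6  7  8  9
g(k):  0  0  1  1  0  0  1  1  2  0
So g(9) = 0.
By the Sprague-Grundy theorem, the Grundy value of a sum of independent games is the XOR of the component values.
Combined value = 7 ⊕ 10 ⊕ 3 ⊕ 0 = 14.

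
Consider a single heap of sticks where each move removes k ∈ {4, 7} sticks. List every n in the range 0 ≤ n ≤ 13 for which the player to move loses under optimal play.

Build the Grundy sequence with g(k) = mex{g(k−s) : s ∈ {4, 7}, s ≤ k}:
g(0) = mex{} = 0
g(1) = mex{} = 0
g(2) = mex{} = 0
g(3) = mex{} = 0
g(4) = mex{0} = 1
g(5) = mex{0} = 1
g(6) = mex{0} = 1
g(7) = mex{0} = 1
g(8) = mex{0,1} = 2
g(9) = mex{0,1} = 2
g(10) = mex{0,1} = 2
g(11) = mex{1} = 0
g(12) = mex{1,2} = 0
g(13) = mex{1,2} = 0
The P-positions (g = 0) in 0..13 are 0, 1, 2, 3, 11, 12, 13.

0, 1, 2, 3, 11, 12, 13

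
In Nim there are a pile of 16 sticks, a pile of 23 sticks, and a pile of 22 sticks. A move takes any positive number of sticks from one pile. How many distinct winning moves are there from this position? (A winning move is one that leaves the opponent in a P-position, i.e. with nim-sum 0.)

Compute the nim-sum pairwise:
16 ⊕ 23 = 7
7 ⊕ 22 = 17
The overall nim-sum is X = 17. A pile of size p has a winning move iff p XOR X < p (reduce it to p XOR X).
  16: 16 XOR 17 = 1 < 16 — winning move (to 1).
  23: 23 XOR 17 = 6 < 23 — winning move (to 6).
  22: 22 XOR 17 = 7 < 22 — winning move (to 7).
That gives 3 winning moves.

3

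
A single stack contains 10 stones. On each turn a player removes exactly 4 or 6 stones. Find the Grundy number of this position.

0

Compute g(0), g(1), … for moves {4, 6}:
k:     0  1  2  3  4  5  6  7  8  9 10
g(k):  0  0  0  0  1  1  1  1  2  2  0
So g(10) = 0.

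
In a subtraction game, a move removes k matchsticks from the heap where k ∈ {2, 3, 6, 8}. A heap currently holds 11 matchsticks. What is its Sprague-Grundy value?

Build the Grundy sequence with g(k) = mex{g(k−s) : s ∈ {2, 3, 6, 8}, s ≤ k}:
k:     0  1  2  3  4  5  6  7  8  9 10 11
g(k):  0  0  1  1  2  0  3  1  2  2  0  3
So g(11) = 3.

3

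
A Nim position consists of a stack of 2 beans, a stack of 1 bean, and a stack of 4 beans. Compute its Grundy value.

Compute the nim-sum pairwise:
2 ^ 1 = 3
3 ^ 4 = 7

7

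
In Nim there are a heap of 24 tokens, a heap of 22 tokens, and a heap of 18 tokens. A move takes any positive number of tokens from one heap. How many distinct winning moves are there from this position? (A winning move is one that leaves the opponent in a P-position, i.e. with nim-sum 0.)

Nim-sum: 24 XOR 22 XOR 18 = 28.
The overall nim-sum is X = 28. A heap of size p has a winning move iff p XOR X < p (reduce it to p XOR X).
  24: 24 XOR 28 = 4 < 24 — winning move (to 4).
  22: 22 XOR 28 = 10 < 22 — winning move (to 10).
  18: 18 XOR 28 = 14 < 18 — winning move (to 14).
That gives 3 winning moves.

3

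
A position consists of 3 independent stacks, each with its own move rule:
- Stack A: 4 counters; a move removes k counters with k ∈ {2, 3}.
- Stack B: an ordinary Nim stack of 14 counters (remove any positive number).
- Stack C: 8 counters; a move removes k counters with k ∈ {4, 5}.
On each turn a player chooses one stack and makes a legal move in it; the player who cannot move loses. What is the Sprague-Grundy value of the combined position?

Grundy values for stack A (subtraction set {2, 3}):
g(0) = mex{} = 0
g(1) = mex{} = 0
g(2) = mex{0} = 1
g(3) = mex{0} = 1
g(4) = mex{0,1} = 2
So g(4) = 2.
Stack B is a plain Nim stack of size 14, so its Grundy value is 14.
Build the Grundy sequence for stack C with g(k) = mex{g(k−s) : s ∈ {4, 5}, s ≤ k}:
k:     0  1  2  3  4  5  6  7  8
g(k):  0  0  0  0  1  1  1  1  2
So g(8) = 2.
By the Sprague-Grundy theorem, the Grundy value of a sum of independent games is the XOR of the component values.
Combined value = 2 XOR 14 XOR 2 = 14.

14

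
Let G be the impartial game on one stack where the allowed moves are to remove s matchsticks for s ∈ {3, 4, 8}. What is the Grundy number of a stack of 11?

Compute g(0), g(1), … for moves {3, 4, 8}:
k:     0  1  2  3  4  5  6  7  8  9 10 11
g(k):  0  0  0  1  1  1  2  0  2  3  1  3
So g(11) = 3.

3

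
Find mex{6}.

0 is not in the set, so the mex is 0.

0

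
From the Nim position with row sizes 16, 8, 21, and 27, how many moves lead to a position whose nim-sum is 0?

3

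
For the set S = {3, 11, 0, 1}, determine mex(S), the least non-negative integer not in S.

The values 0, 1 are all present; 2 is the first non-negative integer missing from the set.

2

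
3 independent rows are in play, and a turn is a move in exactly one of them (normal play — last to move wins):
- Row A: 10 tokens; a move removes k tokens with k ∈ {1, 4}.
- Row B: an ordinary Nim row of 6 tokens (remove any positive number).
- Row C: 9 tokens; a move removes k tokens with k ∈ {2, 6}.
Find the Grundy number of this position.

6

Build the Grundy sequence for row A with g(k) = mex{g(k−s) : s ∈ {1, 4}, s ≤ k}:
g(0) = mex{} = 0
g(1) = mex{0} = 1
g(2) = mex{1} = 0
g(3) = mex{0} = 1
g(4) = mex{0,1} = 2
g(5) = mex{1,2} = 0
g(6) = mex{0} = 1
g(7) = mex{1} = 0
g(8) = mex{0,2} = 1
g(9) = mex{0,1} = 2
g(10) = mex{1,2} = 0
So g(10) = 0.
Row B is a plain Nim row of size 6, so its Grundy value is 6.
Build the Grundy sequence for row C with g(k) = mex{g(k−s) : s ∈ {2, 6}, s ≤ k}:
k:     0  1  2  3  4  5  6  7  8  9
g(k):  0  0  1  1  0  0  1  1  0  0
So g(9) = 0.
The value of a disjunctive sum is the nim-sum of the parts.
Combined value = 0 XOR 6 XOR 0 = 6.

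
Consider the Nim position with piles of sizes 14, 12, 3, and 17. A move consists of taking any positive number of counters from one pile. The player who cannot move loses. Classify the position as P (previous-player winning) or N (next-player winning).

N-position

Nim-sum: 14 ⊕ 12 ⊕ 3 ⊕ 17 = 16.
The nim-sum is 16 ≠ 0, so this is an N-position: the player to move can win.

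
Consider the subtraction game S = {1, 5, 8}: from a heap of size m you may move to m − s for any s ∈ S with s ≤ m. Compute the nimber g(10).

2

Build the Grundy sequence with g(k) = mex{g(k−s) : s ∈ {1, 5, 8}, s ≤ k}:
g(0) = mex{} = 0
g(1) = mex{0} = 1
g(2) = mex{1} = 0
g(3) = mex{0} = 1
g(4) = mex{1} = 0
g(5) = mex{0} = 1
g(6) = mex{1} = 0
g(7) = mex{0} = 1
g(8) = mex{0,1} = 2
g(9) = mex{0,1,2} = 3
g(10) = mex{0,1,3} = 2
So g(10) = 2.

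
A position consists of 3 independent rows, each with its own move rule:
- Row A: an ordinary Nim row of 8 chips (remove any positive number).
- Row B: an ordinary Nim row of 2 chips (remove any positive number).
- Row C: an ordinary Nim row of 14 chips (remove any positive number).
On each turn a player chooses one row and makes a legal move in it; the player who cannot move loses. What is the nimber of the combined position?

Row A is a plain Nim row of size 8, so its Grundy value is 8.
Row B is a plain Nim row of size 2, so its Grundy value is 2.
Row C is a plain Nim row of size 14, so its Grundy value is 14.
The value of a disjunctive sum is the nim-sum of the parts.
Combined value = 8 ⊕ 2 ⊕ 14 = 4.

4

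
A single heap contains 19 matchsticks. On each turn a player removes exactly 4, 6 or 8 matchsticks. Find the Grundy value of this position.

1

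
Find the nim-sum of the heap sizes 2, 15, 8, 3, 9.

15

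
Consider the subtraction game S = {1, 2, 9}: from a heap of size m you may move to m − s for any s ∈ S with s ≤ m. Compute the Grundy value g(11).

1

Compute g(0), g(1), … for moves {1, 2, 9}:
k:     0  1  2  3  4  5  6  7  8  9 10 11
g(k):  0  1  2  0  1  2  0  1  2  3  0  1
So g(11) = 1.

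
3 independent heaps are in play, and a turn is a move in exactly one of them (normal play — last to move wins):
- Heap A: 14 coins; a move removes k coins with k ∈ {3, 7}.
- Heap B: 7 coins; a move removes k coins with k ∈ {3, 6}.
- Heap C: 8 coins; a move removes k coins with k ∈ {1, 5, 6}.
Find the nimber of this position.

1

Grundy values for heap A (subtraction set {3, 7}):
k:     0  1  2  3  4  5  6  7  8  9 10 11 12 13 14
g(k):  0  0  0  1  1  1  0  2  2  1  0  0  0  1  1
So g(14) = 1.
For heap B, compute g(0), g(1), … with moves {3, 6}:
g(0) = mex{} = 0
g(1) = mex{} = 0
g(2) = mex{} = 0
g(3) = mex{0} = 1
g(4) = mex{0} = 1
g(5) = mex{0} = 1
g(6) = mex{0,1} = 2
g(7) = mex{0,1} = 2
So g(7) = 2.
Grundy values for heap C (subtraction set {1, 5, 6}):
k:     0  1  2  3  4  5  6  7  8
g(k):  0  1  0  1  0  1  2  3  2
So g(8) = 2.
The value of a disjunctive sum is the nim-sum of the parts.
Combined value = 1 ⊕ 2 ⊕ 2 = 1.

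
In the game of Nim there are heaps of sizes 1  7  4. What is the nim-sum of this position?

Compute the nim-sum pairwise:
1 ⊕ 7 = 6
6 ⊕ 4 = 2

2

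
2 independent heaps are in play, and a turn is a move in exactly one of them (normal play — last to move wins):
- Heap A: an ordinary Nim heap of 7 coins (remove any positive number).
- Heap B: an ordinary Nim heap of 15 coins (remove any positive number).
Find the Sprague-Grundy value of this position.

8

Heap A is a plain Nim heap of size 7, so its Grundy value is 7.
Heap B is a plain Nim heap of size 15, so its Grundy value is 15.
By the Sprague-Grundy theorem, the Grundy value of a sum of independent games is the XOR of the component values.
Combined value = 7 XOR 15 = 8.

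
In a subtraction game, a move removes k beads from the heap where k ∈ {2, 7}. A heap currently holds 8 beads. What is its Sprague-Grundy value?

2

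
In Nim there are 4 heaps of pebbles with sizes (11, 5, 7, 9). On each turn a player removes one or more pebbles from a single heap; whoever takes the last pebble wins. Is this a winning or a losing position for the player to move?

Nim-sum: 11 XOR 5 XOR 7 XOR 9 = 0.
The nim-sum is 0, so this is a P-position: the player to move is in a losing position under optimal play.

Losing position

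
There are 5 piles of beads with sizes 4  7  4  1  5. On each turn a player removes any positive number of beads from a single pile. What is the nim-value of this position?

Compute the nim-sum pairwise:
4 ^ 7 = 3
3 ^ 4 = 7
7 ^ 1 = 6
6 ^ 5 = 3

3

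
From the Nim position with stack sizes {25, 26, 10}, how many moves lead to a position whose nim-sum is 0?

3

Nim-sum: 25 ^ 26 ^ 10 = 9.
The overall nim-sum is X = 9. A stack of size p has a winning move iff p XOR X < p (reduce it to p XOR X).
  25: 25 XOR 9 = 16 < 25 — winning move (to 16).
  26: 26 XOR 9 = 19 < 26 — winning move (to 19).
  10: 10 XOR 9 = 3 < 10 — winning move (to 3).
That gives 3 winning moves.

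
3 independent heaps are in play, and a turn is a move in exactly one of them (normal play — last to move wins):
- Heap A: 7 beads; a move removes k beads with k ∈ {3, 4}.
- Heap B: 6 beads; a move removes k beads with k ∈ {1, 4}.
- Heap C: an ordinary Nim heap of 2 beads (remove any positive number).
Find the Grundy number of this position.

For heap A, compute g(0), g(1), … with moves {3, 4}:
g(0) = mex{} = 0
g(1) = mex{} = 0
g(2) = mex{} = 0
g(3) = mex{0} = 1
g(4) = mex{0} = 1
g(5) = mex{0} = 1
g(6) = mex{0,1} = 2
g(7) = mex{1} = 0
So g(7) = 0.
Build the Grundy sequence for heap B with g(k) = mex{g(k−s) : s ∈ {1, 4}, s ≤ k}:
k:     0  1  2  3  4  5  6
g(k):  0  1  0  1  2  0  1
So g(6) = 1.
Heap C is a plain Nim heap of size 2, so its Grundy value is 2.
The value of a disjunctive sum is the nim-sum of the parts.
Combined value = 0 ⊕ 1 ⊕ 2 = 3.

3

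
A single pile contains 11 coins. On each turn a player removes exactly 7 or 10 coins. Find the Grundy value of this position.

Build the Grundy sequence with g(k) = mex{g(k−s) : s ∈ {7, 10}, s ≤ k}:
k:     0  1  2  3  4  5  6  7  8  9 10 11
g(k):  0  0  0  0  0  0  0  1  1  1  1  1
So g(11) = 1.

1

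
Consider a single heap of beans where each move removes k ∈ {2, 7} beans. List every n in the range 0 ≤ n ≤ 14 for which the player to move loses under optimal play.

0, 1, 4, 5, 9, 10, 13, 14

Compute g(0), g(1), … for moves {2, 7}:
k:     0  1  2  3  4  5  6  7  8  9 10 11 12 13 14
g(k):  0  0  1  1  0  0  1  1  2  0  0  1  1  0  0
The P-positions (g = 0) in 0..14 are 0, 1, 4, 5, 9, 10, 13, 14.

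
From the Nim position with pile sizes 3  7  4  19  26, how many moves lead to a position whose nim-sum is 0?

1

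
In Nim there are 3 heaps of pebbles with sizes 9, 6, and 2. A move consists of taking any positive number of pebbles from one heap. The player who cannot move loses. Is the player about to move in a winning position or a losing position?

In binary:
  1001  (9)
  0110  (6)
  0010  (2)
  ----
  1101  (13)
The nim-sum is 13 ≠ 0, so this is an N-position: the player to move can win.

Winning position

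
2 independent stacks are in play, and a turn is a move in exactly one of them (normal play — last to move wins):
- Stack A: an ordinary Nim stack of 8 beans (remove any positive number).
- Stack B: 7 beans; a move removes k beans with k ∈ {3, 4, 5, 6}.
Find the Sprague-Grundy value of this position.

Stack A is a plain Nim stack of size 8, so its Grundy value is 8.
Build the Grundy sequence for stack B with g(k) = mex{g(k−s) : s ∈ {3, 4, 5, 6}, s ≤ k}:
k:     0  1  2  3  4  5  6  7
g(k):  0  0  0  1  1  1  2  2
So g(7) = 2.
By the Sprague-Grundy theorem, the Grundy value of a sum of independent games is the XOR of the component values.
Combined value = 8 XOR 2 = 10.

10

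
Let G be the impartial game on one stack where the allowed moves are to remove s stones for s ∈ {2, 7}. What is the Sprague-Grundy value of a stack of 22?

Compute g(0), g(1), … for moves {2, 7}:
k:     0  1  2  3  4  5  6  7  8  9 10 11 12 13 14 15 16 17 18 19 20 21 22
g(k):  0  0  1  1  0  0  1  1  2  0  0  1  1  0  0  1  1  2  0  0  1  1  0
So g(22) = 0.

0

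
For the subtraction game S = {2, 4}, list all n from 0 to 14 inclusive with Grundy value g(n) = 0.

0, 1, 6, 7, 12, 13

Grundy values for subtraction set {2, 4}:
g(0) = mex{} = 0
g(1) = mex{} = 0
g(2) = mex{0} = 1
g(3) = mex{0} = 1
g(4) = mex{0,1} = 2
g(5) = mex{0,1} = 2
g(6) = mex{1,2} = 0
g(7) = mex{1,2} = 0
g(8) = mex{0,2} = 1
g(9) = mex{0,2} = 1
g(10) = mex{0,1} = 2
g(11) = mex{0,1} = 2
g(12) = mex{1,2} = 0
g(13) = mex{1,2} = 0
g(14) = mex{0,2} = 1
The P-positions (g = 0) in 0..14 are 0, 1, 6, 7, 12, 13.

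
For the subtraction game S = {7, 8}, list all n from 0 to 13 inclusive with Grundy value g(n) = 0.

Build the Grundy sequence with g(k) = mex{g(k−s) : s ∈ {7, 8}, s ≤ k}:
g(0) = mex{} = 0
g(1) = mex{} = 0
g(2) = mex{} = 0
g(3) = mex{} = 0
g(4) = mex{} = 0
g(5) = mex{} = 0
g(6) = mex{} = 0
g(7) = mex{0} = 1
g(8) = mex{0} = 1
g(9) = mex{0} = 1
g(10) = mex{0} = 1
g(11) = mex{0} = 1
g(12) = mex{0} = 1
g(13) = mex{0} = 1
The P-positions (g = 0) in 0..13 are 0, 1, 2, 3, 4, 5, 6.

0, 1, 2, 3, 4, 5, 6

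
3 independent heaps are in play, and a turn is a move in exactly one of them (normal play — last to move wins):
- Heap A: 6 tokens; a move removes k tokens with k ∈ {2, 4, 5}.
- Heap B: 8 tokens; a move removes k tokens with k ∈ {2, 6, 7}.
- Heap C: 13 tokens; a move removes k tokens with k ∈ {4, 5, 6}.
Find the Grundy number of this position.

For heap A, compute g(0), g(1), … with moves {2, 4, 5}:
k:     0  1  2  3  4  5  6
g(k):  0  0  1  1  2  2  3
So g(6) = 3.
Build the Grundy sequence for heap B with g(k) = mex{g(k−s) : s ∈ {2, 6, 7}, s ≤ k}:
k:     0  1  2  3  4  5  6  7  8
g(k):  0  0  1  1  0  0  1  1  2
So g(8) = 2.
Grundy values for heap C (subtraction set {4, 5, 6}):
g(0) = mex{} = 0
g(1) = mex{} = 0
g(2) = mex{} = 0
g(3) = mex{} = 0
g(4) = mex{0} = 1
g(5) = mex{0} = 1
g(6) = mex{0} = 1
g(7) = mex{0} = 1
g(8) = mex{0,1} = 2
g(9) = mex{0,1} = 2
g(10) = mex{1} = 0
g(11) = mex{1} = 0
g(12) = mex{1,2} = 0
g(13) = mex{1,2} = 0
So g(13) = 0.
By the Sprague-Grundy theorem, the Grundy value of a sum of independent games is the XOR of the component values.
Combined value = 3 XOR 2 XOR 0 = 1.

1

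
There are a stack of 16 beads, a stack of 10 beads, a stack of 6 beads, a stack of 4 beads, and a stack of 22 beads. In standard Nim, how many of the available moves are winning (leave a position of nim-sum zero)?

1

Nim-sum: 16 ^ 10 ^ 6 ^ 4 ^ 22 = 14.
The overall nim-sum is X = 14. A stack of size p has a winning move iff p XOR X < p (reduce it to p XOR X).
  16: 16 XOR 14 = 30 ≥ 16 — no move.
  10: 10 XOR 14 = 4 < 10 — winning move (to 4).
  6: 6 XOR 14 = 8 ≥ 6 — no move.
  4: 4 XOR 14 = 10 ≥ 4 — no move.
  22: 22 XOR 14 = 24 ≥ 22 — no move.
That gives 1 winning move.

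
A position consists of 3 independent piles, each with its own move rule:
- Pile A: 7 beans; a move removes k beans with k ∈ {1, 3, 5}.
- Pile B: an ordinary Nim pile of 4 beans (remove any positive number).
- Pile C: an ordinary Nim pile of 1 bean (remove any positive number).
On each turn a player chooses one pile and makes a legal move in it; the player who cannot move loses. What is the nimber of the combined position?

4

Build the Grundy sequence for pile A with g(k) = mex{g(k−s) : s ∈ {1, 3, 5}, s ≤ k}:
g(0) = mex{} = 0
g(1) = mex{0} = 1
g(2) = mex{1} = 0
g(3) = mex{0} = 1
g(4) = mex{1} = 0
g(5) = mex{0} = 1
g(6) = mex{1} = 0
g(7) = mex{0} = 1
So g(7) = 1.
Pile B is a plain Nim pile of size 4, so its Grundy value is 4.
Pile C is a plain Nim pile of size 1, so its Grundy value is 1.
By the Sprague-Grundy theorem, the Grundy value of a sum of independent games is the XOR of the component values.
Combined value = 1 ⊕ 4 ⊕ 1 = 4.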